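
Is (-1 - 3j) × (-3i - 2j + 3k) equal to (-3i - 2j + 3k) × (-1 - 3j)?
No: pq = -6 - 6i + 2j - 12k ≠ -6 + 12i + 2j + 6k = qp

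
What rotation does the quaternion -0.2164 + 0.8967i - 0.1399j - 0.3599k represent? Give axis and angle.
axis = (0.9185, -0.1433, -0.3686), θ = 205°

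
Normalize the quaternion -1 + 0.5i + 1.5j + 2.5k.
-0.3203 + 0.1601i + 0.4804j + 0.8006k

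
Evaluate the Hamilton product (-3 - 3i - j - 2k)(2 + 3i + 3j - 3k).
-6i - 26j - k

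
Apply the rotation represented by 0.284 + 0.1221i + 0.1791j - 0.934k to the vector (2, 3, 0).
(0.105, -3.297, -1.455)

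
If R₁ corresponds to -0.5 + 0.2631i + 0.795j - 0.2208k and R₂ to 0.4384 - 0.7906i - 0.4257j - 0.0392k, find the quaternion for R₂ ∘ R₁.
0.3186 + 0.6358i + 0.3765j - 0.5937k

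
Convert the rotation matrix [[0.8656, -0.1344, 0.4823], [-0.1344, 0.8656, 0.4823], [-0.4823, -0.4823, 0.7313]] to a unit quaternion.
0.9304 - 0.2592i + 0.2592j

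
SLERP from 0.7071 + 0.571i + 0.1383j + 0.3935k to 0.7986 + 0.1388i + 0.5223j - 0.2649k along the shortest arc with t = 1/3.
0.8132 + 0.4651i + 0.2977j + 0.184k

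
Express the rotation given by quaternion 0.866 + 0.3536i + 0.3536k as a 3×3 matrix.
[[0.7499, -0.6124, 0.2501], [0.6124, 0.4999, -0.6124], [0.2501, 0.6124, 0.7499]]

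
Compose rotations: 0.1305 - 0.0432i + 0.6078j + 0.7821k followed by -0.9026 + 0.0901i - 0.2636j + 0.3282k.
-0.2104 - 0.3549i - 0.6676j - 0.6197k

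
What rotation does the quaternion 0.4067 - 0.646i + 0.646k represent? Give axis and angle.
axis = (-√2/2, 0, √2/2), θ = 132°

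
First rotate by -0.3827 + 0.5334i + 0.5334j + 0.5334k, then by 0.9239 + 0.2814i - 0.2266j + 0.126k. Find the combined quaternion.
-0.45 + 0.197i + 0.4966j + 0.7156k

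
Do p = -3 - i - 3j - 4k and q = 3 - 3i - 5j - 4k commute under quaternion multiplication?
No: pq = -43 - 2i + 14j - 4k ≠ -43 + 14i - 2j + 4k = qp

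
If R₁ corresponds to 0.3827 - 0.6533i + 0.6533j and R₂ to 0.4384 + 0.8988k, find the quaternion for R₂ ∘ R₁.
0.1678 - 0.8736i - 0.3008j + 0.344k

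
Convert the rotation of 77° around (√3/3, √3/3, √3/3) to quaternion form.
0.7826 + 0.3594i + 0.3594j + 0.3594k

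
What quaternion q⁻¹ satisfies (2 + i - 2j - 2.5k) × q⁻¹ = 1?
0.1311 - 0.0656i + 0.1311j + 0.1639k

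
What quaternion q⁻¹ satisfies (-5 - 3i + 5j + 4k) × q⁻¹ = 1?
-0.0667 + 0.04i - 0.0667j - 0.0533k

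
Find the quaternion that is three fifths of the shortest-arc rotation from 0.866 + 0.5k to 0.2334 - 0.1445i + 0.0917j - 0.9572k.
0.275 + 0.1051i - 0.0667j + 0.9533k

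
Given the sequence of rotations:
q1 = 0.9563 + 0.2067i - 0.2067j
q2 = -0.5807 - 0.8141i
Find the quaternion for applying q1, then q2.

q2 · q1 = -0.387 - 0.8986i + 0.12j + 0.1683k
-0.387 - 0.8986i + 0.12j + 0.1683k


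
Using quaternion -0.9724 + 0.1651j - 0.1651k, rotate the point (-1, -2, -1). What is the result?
(0.072, -2.158, -1.158)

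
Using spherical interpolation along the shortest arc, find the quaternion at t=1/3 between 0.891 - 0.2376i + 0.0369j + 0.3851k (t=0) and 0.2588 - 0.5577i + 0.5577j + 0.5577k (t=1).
0.7442 - 0.3844i + 0.2389j + 0.4913k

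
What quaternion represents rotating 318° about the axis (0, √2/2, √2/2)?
-0.9336 + 0.2534j + 0.2534k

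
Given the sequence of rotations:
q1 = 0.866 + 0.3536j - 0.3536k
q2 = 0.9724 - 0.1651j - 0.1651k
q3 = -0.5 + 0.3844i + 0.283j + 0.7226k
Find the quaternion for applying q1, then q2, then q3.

q2 · q1 = 0.8421 + 0.1168i + 0.2009j - 0.4868k
q3 · q2 · q1 = -0.171 - 0.0176i + 0.4094j + 0.8961k
-0.171 - 0.0176i + 0.4094j + 0.8961k


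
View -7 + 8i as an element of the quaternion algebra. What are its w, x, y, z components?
-7 + 8i + 0j + 0k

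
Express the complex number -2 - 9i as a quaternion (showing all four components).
-2 - 9i + 0j + 0k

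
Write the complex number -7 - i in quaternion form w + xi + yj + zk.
-7 - i + 0j + 0k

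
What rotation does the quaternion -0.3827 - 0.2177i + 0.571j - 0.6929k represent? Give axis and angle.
axis = (-0.2356, 0.618, -0.75), θ = 5π/4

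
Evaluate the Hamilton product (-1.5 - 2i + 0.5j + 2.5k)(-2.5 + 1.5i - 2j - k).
10.25 + 7.25i + 3.5j - 1.5k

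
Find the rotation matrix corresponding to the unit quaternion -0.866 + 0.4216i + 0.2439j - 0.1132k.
[[0.8554, 0.0096, -0.5179], [0.4017, 0.6189, 0.675], [0.327, -0.7854, 0.5255]]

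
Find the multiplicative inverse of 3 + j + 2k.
0.2143 - 0.0714j - 0.1429k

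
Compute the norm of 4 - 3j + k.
√26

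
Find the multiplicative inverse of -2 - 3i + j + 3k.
-0.087 + 0.1304i - 0.0435j - 0.1304k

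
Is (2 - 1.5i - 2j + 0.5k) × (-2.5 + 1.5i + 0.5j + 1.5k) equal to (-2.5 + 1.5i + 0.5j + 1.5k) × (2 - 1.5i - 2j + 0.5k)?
No: pq = -2.5 + 3.5i + 9j + 4k ≠ -2.5 + 10i + 3j - 0.5k = qp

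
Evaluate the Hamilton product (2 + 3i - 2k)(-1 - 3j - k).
-4 - 9i - 3j - 9k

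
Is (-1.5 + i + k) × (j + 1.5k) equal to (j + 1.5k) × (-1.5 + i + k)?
No: pq = -1.5 - i - 3j - 1.25k ≠ -1.5 + i - 3.25k = qp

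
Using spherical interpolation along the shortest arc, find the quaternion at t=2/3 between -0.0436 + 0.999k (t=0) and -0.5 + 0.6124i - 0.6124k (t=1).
0.3464 - 0.4447i + 0.826k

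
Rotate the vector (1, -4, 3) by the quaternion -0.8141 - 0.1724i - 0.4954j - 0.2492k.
(4.002, -2.79, -1.482)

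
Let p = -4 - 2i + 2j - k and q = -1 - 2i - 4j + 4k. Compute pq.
12 + 14i + 24j - 3k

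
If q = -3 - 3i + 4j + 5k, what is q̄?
-3 + 3i - 4j - 5k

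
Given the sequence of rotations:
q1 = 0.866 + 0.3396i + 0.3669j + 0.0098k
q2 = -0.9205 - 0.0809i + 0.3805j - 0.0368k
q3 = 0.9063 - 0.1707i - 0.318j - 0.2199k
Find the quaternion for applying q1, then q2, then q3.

q2 · q1 = -0.9089 - 0.3654i - 0.0199j - 0.1998k
q3 · q2 · q1 = -0.9364 - 0.1169i + 0.3172j - 0.094k
-0.9364 - 0.1169i + 0.3172j - 0.094k


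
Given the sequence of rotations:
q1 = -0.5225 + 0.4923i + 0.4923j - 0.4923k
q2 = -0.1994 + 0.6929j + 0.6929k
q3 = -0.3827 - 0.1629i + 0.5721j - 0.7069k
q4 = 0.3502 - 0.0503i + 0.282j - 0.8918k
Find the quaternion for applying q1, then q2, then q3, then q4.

q2 · q1 = 0.1042 - 0.7804i - 0.1191j - 0.605k
q3 · q2 · q1 = -0.5265 - 0.1486i + 0.5583j + 0.6237k
q4 · q3 · q2 · q1 = 0.2069 + 0.6482i + 0.2109j + 0.7018k
0.2069 + 0.6482i + 0.2109j + 0.7018k


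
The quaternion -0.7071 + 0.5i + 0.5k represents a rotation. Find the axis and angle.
axis = (√2/2, 0, √2/2), θ = 3π/2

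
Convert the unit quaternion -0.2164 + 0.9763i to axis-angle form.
axis = (1, 0, 0), θ = 205°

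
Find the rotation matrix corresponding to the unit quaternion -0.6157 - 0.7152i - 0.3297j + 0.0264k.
[[0.7812, 0.5041, 0.3682], [0.4391, -0.0244, -0.8981], [-0.4438, 0.8633, -0.2404]]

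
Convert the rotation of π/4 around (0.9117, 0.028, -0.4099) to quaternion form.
0.9239 + 0.3489i + 0.0107j - 0.1569k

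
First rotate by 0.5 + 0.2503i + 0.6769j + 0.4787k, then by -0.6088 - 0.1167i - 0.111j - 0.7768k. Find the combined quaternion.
0.1718 + 0.2619i - 0.6062j - 0.731k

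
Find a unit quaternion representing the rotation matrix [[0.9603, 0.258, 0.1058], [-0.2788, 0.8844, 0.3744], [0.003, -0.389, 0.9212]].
0.9703 - 0.1967i + 0.0265j - 0.1383k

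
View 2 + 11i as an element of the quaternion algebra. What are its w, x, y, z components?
2 + 11i + 0j + 0k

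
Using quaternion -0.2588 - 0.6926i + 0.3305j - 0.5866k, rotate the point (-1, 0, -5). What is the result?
(-3.301, 3.885, -0.094)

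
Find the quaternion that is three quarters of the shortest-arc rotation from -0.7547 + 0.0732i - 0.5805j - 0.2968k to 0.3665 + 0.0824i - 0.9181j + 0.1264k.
0.0627 + 0.0963i - 0.9933j + 0.0093k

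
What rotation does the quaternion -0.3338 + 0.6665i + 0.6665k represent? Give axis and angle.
axis = (√2/2, 0, √2/2), θ = 219°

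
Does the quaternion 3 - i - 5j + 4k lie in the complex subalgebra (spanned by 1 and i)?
No. The quaternion 3 - i - 5j + 4k has j-coefficient y = -5 and k-coefficient z = 4, not both zero, so it does not lie in the complex subalgebra spanned by 1 and i.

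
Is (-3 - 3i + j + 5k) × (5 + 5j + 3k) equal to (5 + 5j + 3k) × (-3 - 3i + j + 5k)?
No: pq = -35 - 37i - j + k ≠ -35 + 7i - 19j + 31k = qp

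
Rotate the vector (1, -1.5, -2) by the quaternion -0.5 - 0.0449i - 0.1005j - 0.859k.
(0.424, 1.332, -2.301)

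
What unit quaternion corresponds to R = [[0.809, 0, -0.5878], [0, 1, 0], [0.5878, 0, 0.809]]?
0.9511 - 0.309j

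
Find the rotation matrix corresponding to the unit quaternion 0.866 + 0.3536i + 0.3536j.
[[0.7499, 0.2501, 0.6124], [0.2501, 0.7499, -0.6124], [-0.6124, 0.6124, 0.4999]]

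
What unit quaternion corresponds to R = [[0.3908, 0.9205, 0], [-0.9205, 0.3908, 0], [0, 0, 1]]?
0.8339 - 0.5519k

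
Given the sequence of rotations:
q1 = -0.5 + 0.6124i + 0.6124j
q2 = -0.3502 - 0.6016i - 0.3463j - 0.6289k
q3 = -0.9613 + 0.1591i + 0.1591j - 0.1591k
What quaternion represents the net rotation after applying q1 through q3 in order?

q2 · q1 = 0.7556 + 0.4715i - 0.4265j + 0.1581k
q3 · q2 · q1 = -0.7084 - 0.3757i + 0.43j - 0.4151k
-0.7084 - 0.3757i + 0.43j - 0.4151k


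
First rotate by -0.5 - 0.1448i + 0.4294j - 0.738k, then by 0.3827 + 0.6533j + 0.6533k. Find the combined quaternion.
0.0103 - 0.8181i - 0.2569j - 0.5145k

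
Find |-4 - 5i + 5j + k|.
√67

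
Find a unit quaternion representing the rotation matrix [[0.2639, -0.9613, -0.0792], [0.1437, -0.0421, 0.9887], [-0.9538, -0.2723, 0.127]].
0.5807 - 0.5429i + 0.3765j + 0.4757k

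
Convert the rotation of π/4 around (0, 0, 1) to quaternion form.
0.9239 + 0.3827k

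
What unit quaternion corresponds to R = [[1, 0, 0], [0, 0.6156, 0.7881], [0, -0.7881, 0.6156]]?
0.8988 - 0.4384i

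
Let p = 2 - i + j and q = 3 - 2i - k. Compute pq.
4 - 8i + 2j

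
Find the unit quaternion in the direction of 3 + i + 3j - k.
0.6708 + 0.2236i + 0.6708j - 0.2236k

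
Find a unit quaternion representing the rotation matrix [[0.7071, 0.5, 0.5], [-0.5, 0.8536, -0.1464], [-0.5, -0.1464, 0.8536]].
0.9239 + 0.2706j - 0.2706k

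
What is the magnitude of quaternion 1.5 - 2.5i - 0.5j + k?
3.122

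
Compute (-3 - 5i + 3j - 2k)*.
-3 + 5i - 3j + 2k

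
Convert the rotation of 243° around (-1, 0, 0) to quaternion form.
-0.5225 - 0.8526i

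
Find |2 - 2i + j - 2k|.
√13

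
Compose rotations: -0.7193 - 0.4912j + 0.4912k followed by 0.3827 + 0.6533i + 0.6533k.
-0.5962 - 0.149i - 0.5089j - 0.6028k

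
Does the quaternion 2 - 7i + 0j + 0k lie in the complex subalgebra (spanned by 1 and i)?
Yes. The quaternion 2 - 7i has j- and k-coefficients y = z = 0, so it lies in the complex subalgebra spanned by 1 and i.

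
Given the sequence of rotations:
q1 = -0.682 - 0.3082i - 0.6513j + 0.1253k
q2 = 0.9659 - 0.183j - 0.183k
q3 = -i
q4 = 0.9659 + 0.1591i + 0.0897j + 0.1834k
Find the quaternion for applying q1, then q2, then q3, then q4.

q2 · q1 = -0.755 - 0.4398i - 0.4479j + 0.1894k
q3 · q2 · q1 = -0.4398 + 0.755i + 0.1894j + 0.4479k
q4 · q3 · q2 · q1 = -0.6441 + 0.6647i + 0.2107j + 0.3144k
-0.6441 + 0.6647i + 0.2107j + 0.3144k


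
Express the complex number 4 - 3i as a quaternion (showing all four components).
4 - 3i + 0j + 0k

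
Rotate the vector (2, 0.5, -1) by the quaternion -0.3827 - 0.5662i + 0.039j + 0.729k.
(0.98, -1.18, -1.702)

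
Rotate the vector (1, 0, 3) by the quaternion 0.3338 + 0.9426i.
(1, -1.888, -2.331)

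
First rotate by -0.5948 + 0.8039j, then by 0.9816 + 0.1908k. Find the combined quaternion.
-0.5839 - 0.1534i + 0.7891j - 0.1135k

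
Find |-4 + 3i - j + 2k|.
√30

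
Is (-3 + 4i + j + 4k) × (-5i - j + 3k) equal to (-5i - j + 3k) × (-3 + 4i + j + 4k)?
No: pq = 9 + 22i - 29j - 8k ≠ 9 + 8i + 35j - 10k = qp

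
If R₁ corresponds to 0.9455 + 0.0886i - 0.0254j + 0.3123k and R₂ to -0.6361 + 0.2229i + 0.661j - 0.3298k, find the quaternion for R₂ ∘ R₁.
-0.5014 + 0.3524i + 0.5423j - 0.5747k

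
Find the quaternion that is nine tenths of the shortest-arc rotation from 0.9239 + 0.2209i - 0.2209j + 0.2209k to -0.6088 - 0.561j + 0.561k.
0.7003 + 0.029i + 0.5044j - 0.5044k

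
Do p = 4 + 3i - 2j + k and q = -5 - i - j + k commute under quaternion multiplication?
No: pq = -20 - 20i + 2j - 6k ≠ -20 - 18i + 10j + 4k = qp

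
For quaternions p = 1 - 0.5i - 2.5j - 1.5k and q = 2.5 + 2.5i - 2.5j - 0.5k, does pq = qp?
No: pq = -3.25 - 1.25i - 12.75j + 3.25k ≠ -3.25 + 3.75i - 4.75j - 11.75k = qp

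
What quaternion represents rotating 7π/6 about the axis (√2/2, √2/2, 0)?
-0.2588 + 0.683i + 0.683j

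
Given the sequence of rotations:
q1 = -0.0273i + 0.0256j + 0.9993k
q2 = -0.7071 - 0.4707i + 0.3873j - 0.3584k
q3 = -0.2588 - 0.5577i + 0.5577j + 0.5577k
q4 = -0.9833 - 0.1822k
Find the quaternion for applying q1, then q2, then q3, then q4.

q2 · q1 = 0.3354 + 0.4155i + 0.4621j - 0.7081k
q3 · q2 · q1 = 0.2821 - 0.9472i - 0.0957j - 0.1191k
q4 · q3 · q2 · q1 = -0.2991 + 0.9139i + 0.2667j + 0.0657k
-0.2991 + 0.9139i + 0.2667j + 0.0657k


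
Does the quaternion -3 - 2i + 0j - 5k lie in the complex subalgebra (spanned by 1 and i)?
No. The quaternion -3 - 2i - 5k has j-coefficient y = 0 and k-coefficient z = -5, not both zero, so it does not lie in the complex subalgebra spanned by 1 and i.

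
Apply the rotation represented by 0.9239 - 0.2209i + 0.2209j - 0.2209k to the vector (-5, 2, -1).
(-3.909, 3.828, -0.263)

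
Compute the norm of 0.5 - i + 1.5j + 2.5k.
3.122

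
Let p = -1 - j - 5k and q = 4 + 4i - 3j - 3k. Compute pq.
-22 - 16i - 21j - 13k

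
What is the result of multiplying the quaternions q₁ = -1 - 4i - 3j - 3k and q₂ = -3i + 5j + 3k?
12 + 9i + 16j - 32k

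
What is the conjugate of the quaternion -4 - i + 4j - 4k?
-4 + i - 4j + 4k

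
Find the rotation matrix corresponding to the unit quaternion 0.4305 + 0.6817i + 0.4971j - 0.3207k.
[[0.3001, 0.9539, -0.0092], [0.4016, -0.1351, -0.9058], [-0.8652, 0.2681, -0.4236]]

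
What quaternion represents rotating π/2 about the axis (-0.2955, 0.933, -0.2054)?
0.7071 - 0.209i + 0.6597j - 0.1452k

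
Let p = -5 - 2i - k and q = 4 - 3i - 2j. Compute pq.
-26 + 5i + 13j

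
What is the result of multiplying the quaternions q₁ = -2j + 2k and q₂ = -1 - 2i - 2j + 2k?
-8 - 2j - 6k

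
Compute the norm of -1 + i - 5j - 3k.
6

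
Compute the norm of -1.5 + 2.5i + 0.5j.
2.958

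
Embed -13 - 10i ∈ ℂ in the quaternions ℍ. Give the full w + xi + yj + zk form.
-13 - 10i + 0j + 0k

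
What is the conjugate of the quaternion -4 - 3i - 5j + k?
-4 + 3i + 5j - k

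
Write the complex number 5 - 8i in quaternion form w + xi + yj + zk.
5 - 8i + 0j + 0k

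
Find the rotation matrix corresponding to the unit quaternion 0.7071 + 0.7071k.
[[0, -1, 0], [1, 0, 0], [0, 0, 1]]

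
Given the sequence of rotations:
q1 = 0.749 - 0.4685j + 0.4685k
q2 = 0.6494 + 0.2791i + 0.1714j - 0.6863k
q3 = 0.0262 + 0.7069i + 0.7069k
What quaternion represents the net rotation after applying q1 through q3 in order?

q2 · q1 = 0.8882 - 0.0322i - 0.3066j - 0.3406k
q3 · q2 · q1 = 0.2868 + 0.8438i + 0.21j + 0.4022k
0.2868 + 0.8438i + 0.21j + 0.4022k


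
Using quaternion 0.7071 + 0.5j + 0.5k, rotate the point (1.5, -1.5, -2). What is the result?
(-0.354, -0.689, -2.811)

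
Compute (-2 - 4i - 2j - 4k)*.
-2 + 4i + 2j + 4k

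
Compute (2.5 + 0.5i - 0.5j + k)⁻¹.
0.3226 - 0.0645i + 0.0645j - 0.129k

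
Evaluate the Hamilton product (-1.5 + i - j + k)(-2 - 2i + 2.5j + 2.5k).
5 - 4i - 6.25j - 5.25k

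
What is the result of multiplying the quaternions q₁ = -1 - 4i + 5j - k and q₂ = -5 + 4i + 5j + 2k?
-2 + 31i - 26j - 37k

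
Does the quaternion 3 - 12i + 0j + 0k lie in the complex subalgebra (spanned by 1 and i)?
Yes. The quaternion 3 - 12i has j- and k-coefficients y = z = 0, so it lies in the complex subalgebra spanned by 1 and i.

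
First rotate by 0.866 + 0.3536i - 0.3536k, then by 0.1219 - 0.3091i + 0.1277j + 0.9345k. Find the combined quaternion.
0.5453 - 0.2697i + 0.3317j + 0.721k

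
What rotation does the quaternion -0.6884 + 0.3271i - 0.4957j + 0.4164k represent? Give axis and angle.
axis = (0.451, -0.6834, 0.5741), θ = 267°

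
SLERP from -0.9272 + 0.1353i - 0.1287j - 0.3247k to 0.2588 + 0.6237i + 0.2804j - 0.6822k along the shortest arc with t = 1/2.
-0.4657 + 0.5289i + 0.1057j - 0.7016k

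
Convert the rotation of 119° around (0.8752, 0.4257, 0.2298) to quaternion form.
0.5075 + 0.7541i + 0.3668j + 0.198k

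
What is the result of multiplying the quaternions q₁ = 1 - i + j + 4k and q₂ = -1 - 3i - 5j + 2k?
-7 + 20i - 16j + 6k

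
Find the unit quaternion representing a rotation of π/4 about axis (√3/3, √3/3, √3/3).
0.9239 + 0.2209i + 0.2209j + 0.2209k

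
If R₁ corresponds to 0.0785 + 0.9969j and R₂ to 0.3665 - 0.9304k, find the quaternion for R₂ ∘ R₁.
0.0288 + 0.9275i + 0.3654j - 0.073k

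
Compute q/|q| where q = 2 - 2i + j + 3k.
0.4714 - 0.4714i + 0.2357j + 0.7071k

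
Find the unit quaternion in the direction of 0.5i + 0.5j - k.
0.4082i + 0.4082j - 0.8165k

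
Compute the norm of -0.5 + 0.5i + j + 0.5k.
1.323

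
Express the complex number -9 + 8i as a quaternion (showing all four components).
-9 + 8i + 0j + 0k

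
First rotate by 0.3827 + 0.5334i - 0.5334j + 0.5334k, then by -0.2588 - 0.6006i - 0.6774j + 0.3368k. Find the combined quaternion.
-0.3197 - 0.5496i + 0.3788j + 0.6725k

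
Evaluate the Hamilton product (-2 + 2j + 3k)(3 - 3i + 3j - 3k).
-3 - 9i - 9j + 21k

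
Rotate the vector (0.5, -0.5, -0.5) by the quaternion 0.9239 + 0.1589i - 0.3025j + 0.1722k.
(0.838, -0.135, -0.171)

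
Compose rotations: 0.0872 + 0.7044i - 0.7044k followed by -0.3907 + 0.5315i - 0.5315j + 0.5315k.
-0.0341 + 0.1455i + 0.7024j + 0.6959k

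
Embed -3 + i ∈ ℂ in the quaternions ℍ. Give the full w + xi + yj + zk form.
-3 + i + 0j + 0k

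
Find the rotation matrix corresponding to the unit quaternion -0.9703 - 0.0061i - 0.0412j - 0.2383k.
[[0.883, -0.4619, 0.0829], [0.4629, 0.8864, 0.0078], [-0.077, 0.0315, 0.9965]]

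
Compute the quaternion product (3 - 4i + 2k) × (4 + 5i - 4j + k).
30 + 7i + 2j + 27k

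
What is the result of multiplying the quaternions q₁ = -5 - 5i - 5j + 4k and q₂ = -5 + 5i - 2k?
58 + 10i + 35j + 15k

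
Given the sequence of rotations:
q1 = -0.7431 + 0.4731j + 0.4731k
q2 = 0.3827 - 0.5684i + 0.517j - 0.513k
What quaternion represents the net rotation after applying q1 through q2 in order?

q2 · q1 = -0.2863 + 0.9097i + 0.0658j + 0.2934k
-0.2863 + 0.9097i + 0.0658j + 0.2934k


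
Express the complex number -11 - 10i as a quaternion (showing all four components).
-11 - 10i + 0j + 0k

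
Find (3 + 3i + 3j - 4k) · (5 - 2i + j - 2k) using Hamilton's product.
10 + 7i + 32j - 17k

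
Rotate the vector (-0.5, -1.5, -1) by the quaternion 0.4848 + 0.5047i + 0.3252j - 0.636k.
(-1.08, 1.525, 0.086)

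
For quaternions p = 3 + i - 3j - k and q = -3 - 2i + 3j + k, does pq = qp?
No: pq = 3 - 9i + 19j + 3k ≠ 3 - 9i + 17j + 9k = qp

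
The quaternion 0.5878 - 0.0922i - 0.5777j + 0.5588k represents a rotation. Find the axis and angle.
axis = (-0.114, -0.7141, 0.6907), θ = 108°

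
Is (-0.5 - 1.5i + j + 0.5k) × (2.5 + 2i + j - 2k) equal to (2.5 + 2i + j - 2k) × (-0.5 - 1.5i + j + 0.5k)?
No: pq = 1.75 - 7.25i - 1.25k ≠ 1.75 - 2.25i + 4j + 5.75k = qp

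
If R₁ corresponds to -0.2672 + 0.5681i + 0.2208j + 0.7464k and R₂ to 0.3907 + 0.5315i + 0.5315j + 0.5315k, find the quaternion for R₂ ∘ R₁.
-0.9204 + 0.3593i - 0.1505j - 0.035k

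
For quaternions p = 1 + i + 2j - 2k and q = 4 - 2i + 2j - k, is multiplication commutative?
No: pq = 4i + 15j - 3k ≠ 5j - 15k = qp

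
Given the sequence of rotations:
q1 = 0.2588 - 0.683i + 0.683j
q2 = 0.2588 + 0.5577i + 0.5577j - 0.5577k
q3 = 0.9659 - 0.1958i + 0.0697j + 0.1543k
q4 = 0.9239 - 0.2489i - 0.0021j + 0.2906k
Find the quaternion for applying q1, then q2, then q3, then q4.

q2 · q1 = 0.067 + 0.3485i + 0.702j + 0.6175k
q3 · q2 · q1 = -0.0113 + 0.2582i + 0.8574j + 0.445k
q4 · q3 · q2 · q1 = -0.0737 - 0.0087i + 0.978j + 0.195k
-0.0737 - 0.0087i + 0.978j + 0.195k


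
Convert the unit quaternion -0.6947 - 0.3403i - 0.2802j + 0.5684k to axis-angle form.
axis = (-0.4731, -0.3895, 0.7902), θ = 268°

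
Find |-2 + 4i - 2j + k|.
5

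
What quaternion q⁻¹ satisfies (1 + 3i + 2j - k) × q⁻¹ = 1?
0.0667 - 0.2i - 0.1333j + 0.0667k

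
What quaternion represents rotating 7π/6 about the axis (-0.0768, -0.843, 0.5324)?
-0.2588 - 0.0742i - 0.8143j + 0.5143k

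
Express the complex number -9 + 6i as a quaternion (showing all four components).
-9 + 6i + 0j + 0k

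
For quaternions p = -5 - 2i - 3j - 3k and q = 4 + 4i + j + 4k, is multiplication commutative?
No: pq = 3 - 37i - 21j - 22k ≠ 3 - 19i - 13j - 42k = qp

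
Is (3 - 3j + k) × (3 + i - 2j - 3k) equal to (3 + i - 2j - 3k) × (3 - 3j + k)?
No: pq = 6 + 14i - 14j - 3k ≠ 6 - 8i - 16j - 9k = qp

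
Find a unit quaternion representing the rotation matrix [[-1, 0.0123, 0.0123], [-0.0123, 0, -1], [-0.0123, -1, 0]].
-0.0087 - 0.7071j + 0.7071k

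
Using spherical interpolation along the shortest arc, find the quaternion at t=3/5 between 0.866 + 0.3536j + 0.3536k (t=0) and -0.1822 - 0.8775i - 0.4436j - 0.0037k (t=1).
0.5682 + 0.6302i + 0.4972j + 0.1812k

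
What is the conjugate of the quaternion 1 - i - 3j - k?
1 + i + 3j + k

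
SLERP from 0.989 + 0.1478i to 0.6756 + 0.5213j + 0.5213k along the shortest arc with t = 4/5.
0.7868 + 0.0332i + 0.4358j + 0.4358k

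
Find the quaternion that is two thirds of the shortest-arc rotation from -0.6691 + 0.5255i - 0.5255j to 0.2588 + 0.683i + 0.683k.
-0.0931 + 0.7922i - 0.2381j + 0.5541k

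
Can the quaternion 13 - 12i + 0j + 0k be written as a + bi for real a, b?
Yes. The quaternion 13 - 12i has j- and k-coefficients y = z = 0, so it lies in the complex subalgebra spanned by 1 and i.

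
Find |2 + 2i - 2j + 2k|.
4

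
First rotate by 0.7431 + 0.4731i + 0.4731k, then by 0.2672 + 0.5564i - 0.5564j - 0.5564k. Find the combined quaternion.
0.1986 + 0.2766i - 0.9399j - 0.0238k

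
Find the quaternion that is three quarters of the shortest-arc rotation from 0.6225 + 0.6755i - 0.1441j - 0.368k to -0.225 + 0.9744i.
0.0016 + 0.9931i - 0.0427j - 0.1092k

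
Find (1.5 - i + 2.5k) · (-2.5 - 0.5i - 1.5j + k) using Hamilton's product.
-6.75 + 5.5i - 2.5j - 3.25k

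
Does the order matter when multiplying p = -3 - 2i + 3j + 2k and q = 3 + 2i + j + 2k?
Yes: pq = -12 - 8i + 14j - 8k ≠ -12 - 16i - 2j + 8k = qp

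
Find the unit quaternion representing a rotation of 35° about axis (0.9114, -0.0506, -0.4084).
0.9537 + 0.2741i - 0.0152j - 0.1228k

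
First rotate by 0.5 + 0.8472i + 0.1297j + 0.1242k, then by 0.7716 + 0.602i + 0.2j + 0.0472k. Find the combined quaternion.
-0.156 + 0.9734i + 0.1653j + 0.0281k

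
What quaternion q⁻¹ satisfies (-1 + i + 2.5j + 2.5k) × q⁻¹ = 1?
-0.069 - 0.069i - 0.1724j - 0.1724k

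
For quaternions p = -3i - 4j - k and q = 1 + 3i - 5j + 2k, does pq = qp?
No: pq = -9 - 16i - j + 26k ≠ -9 + 10i - 7j - 28k = qp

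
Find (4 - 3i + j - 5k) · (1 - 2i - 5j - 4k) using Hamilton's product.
-17 - 40i - 21j - 4k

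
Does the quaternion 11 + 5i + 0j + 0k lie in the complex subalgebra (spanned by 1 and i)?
Yes. The quaternion 11 + 5i has j- and k-coefficients y = z = 0, so it lies in the complex subalgebra spanned by 1 and i.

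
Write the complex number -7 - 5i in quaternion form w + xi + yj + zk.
-7 - 5i + 0j + 0k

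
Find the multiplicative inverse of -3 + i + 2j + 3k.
-0.1304 - 0.0435i - 0.087j - 0.1304k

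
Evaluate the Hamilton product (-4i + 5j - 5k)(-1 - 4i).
-16 + 4i + 15j + 25k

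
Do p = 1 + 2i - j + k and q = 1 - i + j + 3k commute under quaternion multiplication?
No: pq = 1 - 3i - 7j + 5k ≠ 1 + 5i + 7j + 3k = qp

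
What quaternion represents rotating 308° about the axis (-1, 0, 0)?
-0.8988 - 0.4384i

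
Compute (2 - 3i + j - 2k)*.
2 + 3i - j + 2k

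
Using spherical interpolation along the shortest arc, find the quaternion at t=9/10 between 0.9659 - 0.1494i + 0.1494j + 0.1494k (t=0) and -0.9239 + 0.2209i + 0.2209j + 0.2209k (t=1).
0.9406 - 0.2163i - 0.185j - 0.185k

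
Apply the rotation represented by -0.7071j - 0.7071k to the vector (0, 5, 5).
(0, 5, 5)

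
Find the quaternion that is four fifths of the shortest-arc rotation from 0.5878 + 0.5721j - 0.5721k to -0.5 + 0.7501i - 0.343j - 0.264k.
0.5929 - 0.6621i + 0.4503j + 0.0856k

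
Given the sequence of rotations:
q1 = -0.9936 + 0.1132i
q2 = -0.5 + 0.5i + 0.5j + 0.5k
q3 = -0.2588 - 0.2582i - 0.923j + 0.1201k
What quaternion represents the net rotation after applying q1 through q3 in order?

q2 · q1 = 0.4402 - 0.5534i - 0.4402j - 0.5534k
q3 · q2 · q1 = -0.5967 + 0.5932i - 0.5017j - 0.201k
-0.5967 + 0.5932i - 0.5017j - 0.201k


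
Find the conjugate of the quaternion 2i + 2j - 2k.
-2i - 2j + 2k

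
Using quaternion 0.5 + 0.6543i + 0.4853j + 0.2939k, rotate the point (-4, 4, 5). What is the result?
(4.289, -5.677, 2.525)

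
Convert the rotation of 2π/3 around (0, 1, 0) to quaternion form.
0.5 + 0.866j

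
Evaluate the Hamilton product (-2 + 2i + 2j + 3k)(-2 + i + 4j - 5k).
9 - 28i + j + 10k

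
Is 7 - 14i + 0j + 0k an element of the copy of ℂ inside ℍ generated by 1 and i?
Yes. The quaternion 7 - 14i has j- and k-coefficients y = z = 0, so it lies in the complex subalgebra spanned by 1 and i.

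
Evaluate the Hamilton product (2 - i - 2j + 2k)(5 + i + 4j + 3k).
13 - 17i + 3j + 14k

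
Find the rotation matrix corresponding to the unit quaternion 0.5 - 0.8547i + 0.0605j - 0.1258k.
[[0.961, 0.0224, 0.2755], [-0.2292, -0.4927, 0.8395], [0.1545, -0.8699, -0.4683]]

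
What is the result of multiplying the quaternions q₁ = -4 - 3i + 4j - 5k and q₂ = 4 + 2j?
-24 - 2i + 8j - 26k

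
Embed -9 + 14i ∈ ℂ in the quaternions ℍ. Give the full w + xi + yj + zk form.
-9 + 14i + 0j + 0k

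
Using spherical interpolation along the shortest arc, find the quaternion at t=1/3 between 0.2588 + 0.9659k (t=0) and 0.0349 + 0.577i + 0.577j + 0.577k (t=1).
0.2024 + 0.2222i + 0.2222j + 0.9275k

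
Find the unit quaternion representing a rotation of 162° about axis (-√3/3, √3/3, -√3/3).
0.1564 - 0.5702i + 0.5702j - 0.5702k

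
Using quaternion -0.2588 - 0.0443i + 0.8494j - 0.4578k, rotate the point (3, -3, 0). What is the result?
(-1.65, -1.246, 3.705)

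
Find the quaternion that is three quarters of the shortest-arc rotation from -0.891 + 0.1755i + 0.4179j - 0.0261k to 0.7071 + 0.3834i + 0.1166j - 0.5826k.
-0.8439 - 0.2606i + 0.0297j + 0.468k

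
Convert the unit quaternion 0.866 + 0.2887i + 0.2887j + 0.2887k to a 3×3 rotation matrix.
[[0.6666, -0.3333, 0.6667], [0.6667, 0.6666, -0.3333], [-0.3333, 0.6667, 0.6666]]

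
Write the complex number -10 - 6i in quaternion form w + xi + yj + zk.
-10 - 6i + 0j + 0k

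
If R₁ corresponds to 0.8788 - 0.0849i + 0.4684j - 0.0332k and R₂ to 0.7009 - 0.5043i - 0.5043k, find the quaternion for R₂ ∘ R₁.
0.5564 - 0.2665i + 0.3544j - 0.7027k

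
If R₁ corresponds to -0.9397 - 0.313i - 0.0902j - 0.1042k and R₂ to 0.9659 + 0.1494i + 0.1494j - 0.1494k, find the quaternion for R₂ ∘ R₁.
-0.863 - 0.4718i - 0.1652j + 0.073k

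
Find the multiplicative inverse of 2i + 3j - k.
-0.1429i - 0.2143j + 0.0714k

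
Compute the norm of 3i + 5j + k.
√35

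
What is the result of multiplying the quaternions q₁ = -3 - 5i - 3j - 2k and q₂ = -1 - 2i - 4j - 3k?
-25 + 12i + 4j + 25k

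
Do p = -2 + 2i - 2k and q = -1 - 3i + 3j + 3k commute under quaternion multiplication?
No: pq = 14 + 10i - 6j + 2k ≠ 14 - 2i - 6j - 10k = qp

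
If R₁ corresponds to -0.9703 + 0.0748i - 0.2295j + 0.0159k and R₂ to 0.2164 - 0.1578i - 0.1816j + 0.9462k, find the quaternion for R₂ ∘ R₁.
-0.2549 + 0.3836i + 0.1998j - 0.8649k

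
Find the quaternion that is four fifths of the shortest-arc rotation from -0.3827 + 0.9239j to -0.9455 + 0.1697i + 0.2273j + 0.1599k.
-0.8912 + 0.1439i + 0.4082j + 0.1356k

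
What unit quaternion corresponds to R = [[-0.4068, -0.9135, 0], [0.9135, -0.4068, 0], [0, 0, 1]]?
0.5446 + 0.8387k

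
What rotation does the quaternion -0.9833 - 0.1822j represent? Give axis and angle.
axis = (0, -1, 0), θ = 339°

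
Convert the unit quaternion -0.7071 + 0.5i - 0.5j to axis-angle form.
axis = (√2/2, -√2/2, 0), θ = 3π/2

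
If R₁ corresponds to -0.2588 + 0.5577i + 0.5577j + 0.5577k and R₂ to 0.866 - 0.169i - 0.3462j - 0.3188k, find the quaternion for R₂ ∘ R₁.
0.241 + 0.5114i + 0.489j + 0.6643k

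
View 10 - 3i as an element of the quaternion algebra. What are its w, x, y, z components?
10 - 3i + 0j + 0k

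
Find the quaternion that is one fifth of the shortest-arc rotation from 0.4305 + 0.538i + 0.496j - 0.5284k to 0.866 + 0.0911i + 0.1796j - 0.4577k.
0.544 + 0.4642i + 0.4487j - 0.536k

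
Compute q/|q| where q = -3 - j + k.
-0.9045 - 0.3015j + 0.3015k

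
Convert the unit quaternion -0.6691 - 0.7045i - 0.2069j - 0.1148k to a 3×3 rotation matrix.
[[0.888, 0.1379, 0.4386], [0.4451, -0.019, -0.8953], [-0.1151, 0.9903, -0.0783]]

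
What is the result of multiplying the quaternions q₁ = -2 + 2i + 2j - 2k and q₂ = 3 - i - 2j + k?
2 + 6i + 10j - 10k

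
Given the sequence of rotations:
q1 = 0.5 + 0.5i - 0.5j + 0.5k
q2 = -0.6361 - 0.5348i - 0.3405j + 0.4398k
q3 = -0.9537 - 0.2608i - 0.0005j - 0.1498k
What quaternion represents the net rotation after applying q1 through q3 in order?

q2 · q1 = -0.4408 - 0.5358i + 0.6351j + 0.3395k
q3 · q2 · q1 = 0.3318 + 0.7209i - 0.4367j - 0.4237k
0.3318 + 0.7209i - 0.4367j - 0.4237k


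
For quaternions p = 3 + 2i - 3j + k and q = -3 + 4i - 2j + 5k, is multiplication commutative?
No: pq = -28 - 7i - 3j + 20k ≠ -28 + 19i + 9j + 4k = qp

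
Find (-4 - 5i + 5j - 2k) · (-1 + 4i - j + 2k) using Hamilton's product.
33 - 3i + j - 21k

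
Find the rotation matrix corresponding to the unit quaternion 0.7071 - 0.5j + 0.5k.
[[0, -0.7071, -0.7071], [0.7071, 0.5, -0.5], [0.7071, -0.5, 0.5]]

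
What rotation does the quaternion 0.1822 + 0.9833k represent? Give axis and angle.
axis = (0, 0, 1), θ = 159°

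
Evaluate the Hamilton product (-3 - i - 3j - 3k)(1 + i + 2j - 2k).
-2 + 8i - 14j + 4k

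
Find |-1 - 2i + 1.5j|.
2.693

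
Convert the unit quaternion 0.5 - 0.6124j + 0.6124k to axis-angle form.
axis = (0, -√2/2, √2/2), θ = 2π/3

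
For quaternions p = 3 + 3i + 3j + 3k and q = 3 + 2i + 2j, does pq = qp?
No: pq = -3 + 9i + 21j + 9k ≠ -3 + 21i + 9j + 9k = qp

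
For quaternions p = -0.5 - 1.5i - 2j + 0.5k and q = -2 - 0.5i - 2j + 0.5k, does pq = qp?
No: pq = -4 + 3.25i + 5.5j + 0.75k ≠ -4 + 3.25i + 4.5j - 3.25k = qp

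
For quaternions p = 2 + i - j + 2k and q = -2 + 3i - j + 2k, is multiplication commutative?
No: pq = -12 + 4i + 4j + 2k ≠ -12 + 4i - 4j - 2k = qp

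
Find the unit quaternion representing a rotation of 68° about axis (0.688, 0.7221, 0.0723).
0.829 + 0.3847i + 0.4038j + 0.0404k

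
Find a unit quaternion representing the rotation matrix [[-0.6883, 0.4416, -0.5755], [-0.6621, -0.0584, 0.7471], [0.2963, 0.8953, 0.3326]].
-0.3827 - 0.0968i + 0.5695j + 0.721k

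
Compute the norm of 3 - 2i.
√13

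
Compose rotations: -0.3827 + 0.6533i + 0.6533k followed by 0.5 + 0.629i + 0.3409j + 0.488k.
-0.9211 + 0.3086i - 0.2226j - 0.0828k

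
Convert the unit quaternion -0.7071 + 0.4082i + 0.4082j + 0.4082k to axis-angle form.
axis = (√3/3, √3/3, √3/3), θ = 3π/2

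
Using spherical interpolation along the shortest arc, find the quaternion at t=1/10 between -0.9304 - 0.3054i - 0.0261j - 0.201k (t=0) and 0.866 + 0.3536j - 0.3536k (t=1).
-0.9469 - 0.2797i - 0.0626j - 0.1454k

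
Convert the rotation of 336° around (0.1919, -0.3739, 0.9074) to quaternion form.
-0.9781 + 0.0399i - 0.0777j + 0.1887k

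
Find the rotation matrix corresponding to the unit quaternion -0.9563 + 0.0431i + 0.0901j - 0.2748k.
[[0.8327, -0.5178, -0.196], [0.5333, 0.8453, 0.0329], [0.1486, -0.132, 0.98]]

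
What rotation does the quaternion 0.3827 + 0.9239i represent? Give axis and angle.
axis = (1, 0, 0), θ = 3π/4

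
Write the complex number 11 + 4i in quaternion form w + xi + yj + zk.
11 + 4i + 0j + 0k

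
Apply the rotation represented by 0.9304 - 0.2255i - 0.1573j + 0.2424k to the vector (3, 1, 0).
(2.119, 2.347, 0.054)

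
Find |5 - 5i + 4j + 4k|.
√82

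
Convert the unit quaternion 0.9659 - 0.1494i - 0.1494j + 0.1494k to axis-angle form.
axis = (-√3/3, -√3/3, √3/3), θ = π/6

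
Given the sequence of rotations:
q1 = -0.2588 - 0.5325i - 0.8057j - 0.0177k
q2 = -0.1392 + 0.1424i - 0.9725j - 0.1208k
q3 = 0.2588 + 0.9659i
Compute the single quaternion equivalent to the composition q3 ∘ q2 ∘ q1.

q2 · q1 = -0.6738 - 0.0428i + 0.4307j - 0.5989k
q3 · q2 · q1 = -0.133 - 0.6619i + 0.6899j + 0.261k
-0.133 - 0.6619i + 0.6899j + 0.261k


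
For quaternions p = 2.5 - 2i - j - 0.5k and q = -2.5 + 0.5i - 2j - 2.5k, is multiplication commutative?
No: pq = -8.5 + 7.75i - 7.75j - 0.5k ≠ -8.5 + 4.75i + 2.75j - 9.5k = qp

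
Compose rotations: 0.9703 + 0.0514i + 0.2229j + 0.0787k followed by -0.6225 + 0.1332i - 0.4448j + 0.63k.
-0.5613 - 0.0782i - 0.5484j + 0.6149k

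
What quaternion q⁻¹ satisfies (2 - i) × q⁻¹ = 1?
0.4 + 0.2i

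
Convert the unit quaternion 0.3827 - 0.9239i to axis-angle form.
axis = (-1, 0, 0), θ = 3π/4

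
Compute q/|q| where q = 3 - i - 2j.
0.8018 - 0.2673i - 0.5345j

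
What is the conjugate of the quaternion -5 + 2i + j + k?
-5 - 2i - j - k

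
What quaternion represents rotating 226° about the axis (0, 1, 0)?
-0.3907 + 0.9205j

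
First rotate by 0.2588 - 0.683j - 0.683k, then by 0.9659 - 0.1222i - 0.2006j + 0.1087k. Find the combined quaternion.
0.1872 + 0.1796i - 0.7951j - 0.5481k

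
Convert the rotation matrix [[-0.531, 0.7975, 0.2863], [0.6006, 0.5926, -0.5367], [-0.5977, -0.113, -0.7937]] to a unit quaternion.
0.2588 + 0.4093i + 0.854j - 0.1902k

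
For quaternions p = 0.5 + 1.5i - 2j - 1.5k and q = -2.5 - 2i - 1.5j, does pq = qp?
No: pq = -1.25 - 7i + 7.25j - 2.5k ≠ -1.25 - 2.5i + 1.25j + 10k = qp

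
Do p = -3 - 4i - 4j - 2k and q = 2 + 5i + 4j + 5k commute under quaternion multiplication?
No: pq = 40 - 35i - 10j - 15k ≠ 40 - 11i - 30j - 23k = qp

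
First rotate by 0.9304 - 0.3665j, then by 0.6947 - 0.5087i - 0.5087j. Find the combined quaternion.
0.4599 - 0.4733i - 0.7279j + 0.1864k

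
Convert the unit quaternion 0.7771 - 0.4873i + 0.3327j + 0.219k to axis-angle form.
axis = (-0.7743, 0.5286, 0.348), θ = 78°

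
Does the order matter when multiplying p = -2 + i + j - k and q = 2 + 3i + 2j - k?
Yes: pq = -10 - 3i - 4j - k ≠ -10 - 5i + k = qp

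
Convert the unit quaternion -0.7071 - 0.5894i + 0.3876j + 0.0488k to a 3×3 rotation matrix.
[[0.6948, -0.3879, -0.6057], [-0.5259, 0.3005, -0.7957], [0.4906, 0.8714, 0.0047]]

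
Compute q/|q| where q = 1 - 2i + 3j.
0.2673 - 0.5345i + 0.8018j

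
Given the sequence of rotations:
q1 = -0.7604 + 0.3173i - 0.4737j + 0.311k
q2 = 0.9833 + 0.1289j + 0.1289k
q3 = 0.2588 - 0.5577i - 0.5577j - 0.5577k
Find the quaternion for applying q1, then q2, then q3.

q2 · q1 = -0.7267 + 0.4131i - 0.5229j + 0.1669k
q3 · q2 · q1 = -0.1562 + 0.1275i + 0.1326j + 0.9705k
-0.1562 + 0.1275i + 0.1326j + 0.9705k


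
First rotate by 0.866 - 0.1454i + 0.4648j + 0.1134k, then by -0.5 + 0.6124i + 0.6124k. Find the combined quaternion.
-0.4134 + 0.3184i - 0.3909j + 0.7583k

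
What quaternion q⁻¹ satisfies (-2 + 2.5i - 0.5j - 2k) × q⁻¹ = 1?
-0.1379 - 0.1724i + 0.0345j + 0.1379k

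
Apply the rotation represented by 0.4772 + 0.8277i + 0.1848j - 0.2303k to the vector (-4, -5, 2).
(-6.341, 0.287, -2.171)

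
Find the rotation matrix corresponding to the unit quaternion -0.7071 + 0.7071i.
[[1, 0, 0], [0, 0, 1], [0, -1, 0]]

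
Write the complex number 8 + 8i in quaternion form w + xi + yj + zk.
8 + 8i + 0j + 0k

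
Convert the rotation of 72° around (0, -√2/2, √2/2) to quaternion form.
0.809 - 0.4156j + 0.4156k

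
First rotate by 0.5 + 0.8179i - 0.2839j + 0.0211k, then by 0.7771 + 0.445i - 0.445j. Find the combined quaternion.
-0.1018 + 0.8487i - 0.4525j + 0.254k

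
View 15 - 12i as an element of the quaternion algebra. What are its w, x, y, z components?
15 - 12i + 0j + 0k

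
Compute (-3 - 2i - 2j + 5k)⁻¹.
-0.0714 + 0.0476i + 0.0476j - 0.119k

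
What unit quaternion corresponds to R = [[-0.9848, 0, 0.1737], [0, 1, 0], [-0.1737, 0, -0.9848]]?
0.0872 + 0.9962j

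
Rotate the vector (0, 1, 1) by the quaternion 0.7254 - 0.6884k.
(0.999, 0.052, 1)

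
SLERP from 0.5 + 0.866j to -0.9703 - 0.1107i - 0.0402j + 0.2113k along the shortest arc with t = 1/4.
0.6943 + 0.0328i + 0.7162j - 0.0626k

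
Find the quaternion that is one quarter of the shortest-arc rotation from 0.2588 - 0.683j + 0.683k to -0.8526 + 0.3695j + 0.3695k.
0.514 - 0.7188j + 0.4682k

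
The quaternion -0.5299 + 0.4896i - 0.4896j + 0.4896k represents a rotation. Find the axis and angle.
axis = (√3/3, -√3/3, √3/3), θ = 244°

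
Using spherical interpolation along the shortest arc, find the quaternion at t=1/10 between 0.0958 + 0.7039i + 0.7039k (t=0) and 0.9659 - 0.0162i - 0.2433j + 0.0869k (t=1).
0.2317 + 0.68i - 0.035j + 0.6948k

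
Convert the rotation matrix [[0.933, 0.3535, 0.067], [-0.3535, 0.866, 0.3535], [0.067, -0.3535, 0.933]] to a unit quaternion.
0.9659 - 0.183i - 0.183k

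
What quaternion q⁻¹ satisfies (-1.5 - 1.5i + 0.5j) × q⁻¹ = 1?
-0.3158 + 0.3158i - 0.1053j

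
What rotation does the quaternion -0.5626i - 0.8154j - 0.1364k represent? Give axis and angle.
axis = (-0.5626, -0.8154, -0.1364), θ = π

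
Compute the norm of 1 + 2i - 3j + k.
√15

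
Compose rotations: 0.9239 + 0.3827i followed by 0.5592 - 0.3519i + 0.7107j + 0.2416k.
0.6513 - 0.1111i + 0.7491j - 0.0488k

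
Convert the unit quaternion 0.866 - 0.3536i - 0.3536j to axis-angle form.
axis = (-√2/2, -√2/2, 0), θ = π/3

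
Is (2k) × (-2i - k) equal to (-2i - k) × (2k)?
No: pq = 2 - 4j ≠ 2 + 4j = qp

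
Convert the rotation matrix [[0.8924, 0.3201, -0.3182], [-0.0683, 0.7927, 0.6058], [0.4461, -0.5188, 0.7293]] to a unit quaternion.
0.9239 - 0.3043i - 0.2068j - 0.1051k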